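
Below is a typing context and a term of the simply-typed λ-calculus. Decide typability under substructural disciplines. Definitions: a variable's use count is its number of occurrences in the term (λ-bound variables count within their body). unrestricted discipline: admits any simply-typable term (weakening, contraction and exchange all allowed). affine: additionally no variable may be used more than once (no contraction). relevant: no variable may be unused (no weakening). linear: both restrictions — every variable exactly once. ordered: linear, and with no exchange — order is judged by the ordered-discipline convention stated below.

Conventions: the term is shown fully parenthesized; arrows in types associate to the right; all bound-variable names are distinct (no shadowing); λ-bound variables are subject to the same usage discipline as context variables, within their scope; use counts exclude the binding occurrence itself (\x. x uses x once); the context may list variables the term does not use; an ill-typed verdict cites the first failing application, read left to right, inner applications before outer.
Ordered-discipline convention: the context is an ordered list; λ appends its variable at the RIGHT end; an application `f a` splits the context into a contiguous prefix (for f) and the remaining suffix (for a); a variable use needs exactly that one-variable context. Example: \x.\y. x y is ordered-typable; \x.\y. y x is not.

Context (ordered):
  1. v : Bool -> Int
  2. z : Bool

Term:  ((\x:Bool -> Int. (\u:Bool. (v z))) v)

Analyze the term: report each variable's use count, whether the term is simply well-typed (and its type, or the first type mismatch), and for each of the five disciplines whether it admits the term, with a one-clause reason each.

variable uses: v ×2; z ×1; x [bound] ×0; u [bound] ×0
left-to-right use order: v, z, v
typing: the term checks, with type Bool -> Int
ordered: ✗, repeated use of v ×2; x, u never used (weakening)
linear: ✗, repeated use of v ×2; x, u never used (weakening)
affine: ✗, repeated use of v ×2
relevant: ✗, x, u never used (weakening)
unrestricted: ✓, well-typed at Bool -> Int; no restrictions here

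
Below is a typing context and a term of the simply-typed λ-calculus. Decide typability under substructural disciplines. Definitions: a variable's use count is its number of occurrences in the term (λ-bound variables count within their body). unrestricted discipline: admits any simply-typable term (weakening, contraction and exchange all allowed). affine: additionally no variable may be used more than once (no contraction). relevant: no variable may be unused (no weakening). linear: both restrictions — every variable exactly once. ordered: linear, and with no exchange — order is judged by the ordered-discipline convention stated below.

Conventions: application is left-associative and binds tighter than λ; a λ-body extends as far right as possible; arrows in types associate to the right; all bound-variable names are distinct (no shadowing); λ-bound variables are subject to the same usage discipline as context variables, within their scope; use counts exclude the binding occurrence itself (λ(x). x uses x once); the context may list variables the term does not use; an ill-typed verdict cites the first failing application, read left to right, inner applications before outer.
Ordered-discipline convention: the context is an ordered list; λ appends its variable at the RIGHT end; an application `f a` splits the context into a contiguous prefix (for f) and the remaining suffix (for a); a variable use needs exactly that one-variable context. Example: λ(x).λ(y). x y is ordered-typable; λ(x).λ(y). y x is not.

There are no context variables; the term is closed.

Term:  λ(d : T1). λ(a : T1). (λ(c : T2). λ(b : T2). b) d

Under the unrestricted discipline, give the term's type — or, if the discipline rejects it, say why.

not well-typed under unrestricted — a type mismatch blocks all five
variable uses: d (λ-bound): 1; a (λ-bound): 0; c (λ-bound): 0; b (λ-bound): 1
order of uses: b, d
typing: ill-typed: an argument T1 mismatches the expected T2
across the five disciplines: ordered ✗; linear ✗; affine ✗; relevant ✗; unrestricted ✗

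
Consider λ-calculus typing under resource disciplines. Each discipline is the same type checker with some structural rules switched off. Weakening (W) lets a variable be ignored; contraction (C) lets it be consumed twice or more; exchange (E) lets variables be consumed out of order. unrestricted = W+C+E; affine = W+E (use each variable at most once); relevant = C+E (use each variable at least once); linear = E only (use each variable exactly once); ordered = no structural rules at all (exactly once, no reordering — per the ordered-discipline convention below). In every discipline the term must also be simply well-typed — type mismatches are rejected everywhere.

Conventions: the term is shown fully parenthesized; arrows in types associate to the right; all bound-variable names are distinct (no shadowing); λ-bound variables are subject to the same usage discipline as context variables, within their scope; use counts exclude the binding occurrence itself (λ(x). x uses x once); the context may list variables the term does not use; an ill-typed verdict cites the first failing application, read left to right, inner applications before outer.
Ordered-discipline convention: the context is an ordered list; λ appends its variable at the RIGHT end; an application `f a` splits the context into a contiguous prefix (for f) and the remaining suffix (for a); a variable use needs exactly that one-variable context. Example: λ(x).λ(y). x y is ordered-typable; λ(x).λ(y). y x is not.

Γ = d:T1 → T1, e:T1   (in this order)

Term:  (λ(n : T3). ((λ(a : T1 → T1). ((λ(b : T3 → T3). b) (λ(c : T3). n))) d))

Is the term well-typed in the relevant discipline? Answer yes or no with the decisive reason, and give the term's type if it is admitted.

no — e, a, c never used (weakening)
usage: d ×1; e ×0; n (bound) ×1; a (bound) ×0; b (bound) ×1; c (bound) ×0
order of uses: b, n, d
typing: the term checks, with type T3 → T3 → T3
across the five disciplines: ordered ✗; linear ✗; affine ✓; relevant ✗; unrestricted ✓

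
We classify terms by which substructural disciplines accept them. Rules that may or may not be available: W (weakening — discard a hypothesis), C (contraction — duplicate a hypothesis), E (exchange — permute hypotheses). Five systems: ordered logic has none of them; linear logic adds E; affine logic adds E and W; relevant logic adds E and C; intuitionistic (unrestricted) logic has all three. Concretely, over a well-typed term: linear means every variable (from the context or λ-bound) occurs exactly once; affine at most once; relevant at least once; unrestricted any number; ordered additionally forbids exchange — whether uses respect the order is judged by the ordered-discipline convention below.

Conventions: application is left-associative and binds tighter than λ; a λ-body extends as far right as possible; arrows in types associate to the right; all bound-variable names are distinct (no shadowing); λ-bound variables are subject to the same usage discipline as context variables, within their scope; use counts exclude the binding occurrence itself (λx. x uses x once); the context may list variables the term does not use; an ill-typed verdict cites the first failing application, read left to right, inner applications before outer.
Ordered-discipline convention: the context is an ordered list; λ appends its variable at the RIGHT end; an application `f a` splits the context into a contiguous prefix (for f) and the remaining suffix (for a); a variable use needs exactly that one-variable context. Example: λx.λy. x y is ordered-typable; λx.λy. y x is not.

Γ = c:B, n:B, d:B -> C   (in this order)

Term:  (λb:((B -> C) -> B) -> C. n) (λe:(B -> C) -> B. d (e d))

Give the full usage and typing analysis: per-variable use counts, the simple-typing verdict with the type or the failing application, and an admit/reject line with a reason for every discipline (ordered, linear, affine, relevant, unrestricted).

variable uses: c=0; n=1; d=2; b (λ-bound)=0; e (λ-bound)=1
uses in reading order: n, d, e, d
typing: the term checks, with type B
ordered: ✗ — needs contraction — d ×2; unused: c, b — weakening required
linear: ✗ — needs contraction — d ×2; unused: c, b — weakening required
affine: ✗ — needs contraction — d ×2
relevant: ✗ — unused: c, b — weakening required
unrestricted: ✓ — well-typed at B; no restrictions here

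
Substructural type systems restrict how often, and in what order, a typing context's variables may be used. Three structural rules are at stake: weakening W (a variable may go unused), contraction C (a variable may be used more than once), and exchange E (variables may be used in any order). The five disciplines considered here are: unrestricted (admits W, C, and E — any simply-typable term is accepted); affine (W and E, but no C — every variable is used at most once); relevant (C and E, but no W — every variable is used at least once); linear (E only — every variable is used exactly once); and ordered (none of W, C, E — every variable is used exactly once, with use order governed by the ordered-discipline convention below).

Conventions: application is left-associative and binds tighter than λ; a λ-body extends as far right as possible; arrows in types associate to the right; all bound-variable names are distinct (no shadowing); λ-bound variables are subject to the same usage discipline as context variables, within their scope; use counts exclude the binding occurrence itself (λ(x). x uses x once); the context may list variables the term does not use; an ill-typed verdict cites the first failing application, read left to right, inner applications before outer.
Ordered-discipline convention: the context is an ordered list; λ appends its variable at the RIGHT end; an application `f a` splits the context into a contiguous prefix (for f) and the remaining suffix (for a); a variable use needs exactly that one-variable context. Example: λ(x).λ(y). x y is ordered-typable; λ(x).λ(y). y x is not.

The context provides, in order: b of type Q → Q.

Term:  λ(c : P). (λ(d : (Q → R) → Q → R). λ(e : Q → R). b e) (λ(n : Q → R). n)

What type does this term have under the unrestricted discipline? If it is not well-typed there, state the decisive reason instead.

not well-typed under unrestricted — not simply typable
variable uses: b: 1, c (λ-bound): 0, d (λ-bound): 0, e (λ-bound): 1, n (λ-bound): 1
use order (left to right): b, e, n
typing: ill-typed: argument of type Q → R where Q is required
all disciplines: ordered ✗; linear ✗; affine ✗; relevant ✗; unrestricted ✗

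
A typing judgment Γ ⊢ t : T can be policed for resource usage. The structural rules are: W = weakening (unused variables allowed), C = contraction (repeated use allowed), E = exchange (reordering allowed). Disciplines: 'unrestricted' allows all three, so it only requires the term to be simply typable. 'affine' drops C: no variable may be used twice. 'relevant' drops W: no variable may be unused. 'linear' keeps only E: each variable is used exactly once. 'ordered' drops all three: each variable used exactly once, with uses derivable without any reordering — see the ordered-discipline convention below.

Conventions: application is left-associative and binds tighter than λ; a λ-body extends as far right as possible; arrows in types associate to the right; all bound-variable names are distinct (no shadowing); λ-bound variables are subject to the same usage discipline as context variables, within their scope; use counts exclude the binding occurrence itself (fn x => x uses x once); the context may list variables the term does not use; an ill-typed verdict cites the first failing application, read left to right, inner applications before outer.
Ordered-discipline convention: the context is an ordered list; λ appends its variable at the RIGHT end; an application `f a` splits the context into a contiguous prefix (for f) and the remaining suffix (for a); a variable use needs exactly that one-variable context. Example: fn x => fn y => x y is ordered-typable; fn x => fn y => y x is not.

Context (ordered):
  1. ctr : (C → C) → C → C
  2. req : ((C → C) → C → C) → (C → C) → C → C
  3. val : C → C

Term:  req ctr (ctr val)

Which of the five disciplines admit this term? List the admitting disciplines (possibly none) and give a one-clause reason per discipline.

admitting disciplines: relevant, unrestricted
counts: ctr: 2, req: 1, val: 1
uses in reading order: req, ctr, ctr, val
typing: ✓ — C → C
ordered: ✗ — needs contraction — ctr ×2
linear: ✗ — needs contraction — ctr ×2
affine: ✗ — needs contraction — ctr ×2
relevant: ✓ — ctr, req, val: all used, weakening unneeded
unrestricted: ✓ — well-typed at C → C; no restrictions here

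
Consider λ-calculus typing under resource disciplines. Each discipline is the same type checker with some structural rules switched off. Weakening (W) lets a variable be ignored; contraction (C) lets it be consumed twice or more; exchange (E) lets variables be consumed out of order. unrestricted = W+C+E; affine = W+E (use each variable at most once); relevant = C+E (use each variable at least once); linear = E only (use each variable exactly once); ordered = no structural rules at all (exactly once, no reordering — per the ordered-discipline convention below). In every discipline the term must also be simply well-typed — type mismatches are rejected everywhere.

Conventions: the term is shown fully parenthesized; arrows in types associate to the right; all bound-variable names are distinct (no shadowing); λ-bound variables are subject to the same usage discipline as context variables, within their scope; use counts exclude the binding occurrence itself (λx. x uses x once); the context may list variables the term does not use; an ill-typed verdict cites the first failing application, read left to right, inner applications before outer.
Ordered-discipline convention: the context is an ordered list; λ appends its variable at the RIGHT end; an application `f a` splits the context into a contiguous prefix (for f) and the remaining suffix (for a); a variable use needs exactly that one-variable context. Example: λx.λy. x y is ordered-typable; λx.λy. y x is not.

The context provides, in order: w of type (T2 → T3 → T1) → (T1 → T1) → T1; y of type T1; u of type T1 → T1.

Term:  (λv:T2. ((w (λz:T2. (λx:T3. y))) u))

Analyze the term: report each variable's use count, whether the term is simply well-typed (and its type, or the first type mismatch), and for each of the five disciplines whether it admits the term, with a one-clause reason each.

variable uses: w: 1, y: 1, u: 1, v (bound): 0, z (bound): 0, x (bound): 0
order of uses: w, y, u
typing: well-typed — term : T2 → T1
ordered: ✗, v, z, x never used (weakening)
linear: ✗, v, z, x never used (weakening)
affine: ✓, at most one use each (w, y, u, v, z, x)
relevant: ✗, v, z, x never used (weakening)
unrestricted: ✓, well-typed at T2 → T1; no restrictions here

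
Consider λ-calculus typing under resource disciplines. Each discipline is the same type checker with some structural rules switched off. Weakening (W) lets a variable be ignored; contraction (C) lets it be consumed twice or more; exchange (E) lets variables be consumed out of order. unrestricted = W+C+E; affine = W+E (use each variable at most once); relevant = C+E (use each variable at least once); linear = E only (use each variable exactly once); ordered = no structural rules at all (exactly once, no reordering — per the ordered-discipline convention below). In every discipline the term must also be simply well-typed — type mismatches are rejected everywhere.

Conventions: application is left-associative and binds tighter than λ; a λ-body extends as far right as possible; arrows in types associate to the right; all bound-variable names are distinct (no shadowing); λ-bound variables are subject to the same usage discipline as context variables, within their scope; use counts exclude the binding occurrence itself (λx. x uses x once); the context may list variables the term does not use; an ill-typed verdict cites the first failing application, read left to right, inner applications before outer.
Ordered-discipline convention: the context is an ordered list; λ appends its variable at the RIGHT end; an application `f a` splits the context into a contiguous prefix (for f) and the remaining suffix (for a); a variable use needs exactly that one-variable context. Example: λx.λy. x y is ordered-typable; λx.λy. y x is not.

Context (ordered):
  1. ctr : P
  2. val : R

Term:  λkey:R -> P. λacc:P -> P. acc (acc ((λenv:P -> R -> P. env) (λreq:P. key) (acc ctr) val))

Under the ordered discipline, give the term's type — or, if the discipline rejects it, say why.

not well-typed under ordered — needs contraction — acc ×3; req never used (weakening)
usage: ctr=1; val=1; key (bound)=1; acc (bound)=3; env (bound)=1; req (bound)=0
order of uses: acc, acc, env, key, acc, ctr, val
typing: well-typed at (R -> P) -> (P -> P) -> P
all disciplines: ordered ✗ | linear ✗ | affine ✗ | relevant ✗ | unrestricted ✓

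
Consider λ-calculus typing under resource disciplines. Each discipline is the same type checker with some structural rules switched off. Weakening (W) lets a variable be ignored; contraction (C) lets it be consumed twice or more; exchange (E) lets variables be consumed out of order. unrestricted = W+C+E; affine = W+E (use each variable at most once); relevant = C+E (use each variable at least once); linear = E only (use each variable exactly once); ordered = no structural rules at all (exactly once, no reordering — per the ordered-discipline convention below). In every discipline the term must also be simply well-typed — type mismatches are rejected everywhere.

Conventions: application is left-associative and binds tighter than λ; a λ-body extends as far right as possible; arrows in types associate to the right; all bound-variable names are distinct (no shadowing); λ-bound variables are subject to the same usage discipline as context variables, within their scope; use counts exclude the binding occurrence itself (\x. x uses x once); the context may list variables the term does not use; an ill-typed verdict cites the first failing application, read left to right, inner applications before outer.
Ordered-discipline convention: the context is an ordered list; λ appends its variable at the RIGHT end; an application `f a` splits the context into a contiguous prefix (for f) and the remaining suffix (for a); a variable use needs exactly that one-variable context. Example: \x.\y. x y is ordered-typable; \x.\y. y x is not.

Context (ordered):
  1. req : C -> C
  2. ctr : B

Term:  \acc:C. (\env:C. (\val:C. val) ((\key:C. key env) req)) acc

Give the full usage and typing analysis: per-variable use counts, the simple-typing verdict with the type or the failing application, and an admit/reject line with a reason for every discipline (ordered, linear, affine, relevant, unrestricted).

counts: req ×1, ctr ×0, acc (λ-bound) ×1, env (λ-bound) ×1, val (λ-bound) ×1, key (λ-bound) ×1
uses in reading order: val, key, env, req, acc
typing: ill-typed: non-function type C applied to an argument
ordered: ✗, a type mismatch blocks all five
linear: ✗, the type mismatch rejects it
affine: ✗, not simply typable
relevant: ✗, fails simple typing
unrestricted: ✗, a type mismatch blocks all five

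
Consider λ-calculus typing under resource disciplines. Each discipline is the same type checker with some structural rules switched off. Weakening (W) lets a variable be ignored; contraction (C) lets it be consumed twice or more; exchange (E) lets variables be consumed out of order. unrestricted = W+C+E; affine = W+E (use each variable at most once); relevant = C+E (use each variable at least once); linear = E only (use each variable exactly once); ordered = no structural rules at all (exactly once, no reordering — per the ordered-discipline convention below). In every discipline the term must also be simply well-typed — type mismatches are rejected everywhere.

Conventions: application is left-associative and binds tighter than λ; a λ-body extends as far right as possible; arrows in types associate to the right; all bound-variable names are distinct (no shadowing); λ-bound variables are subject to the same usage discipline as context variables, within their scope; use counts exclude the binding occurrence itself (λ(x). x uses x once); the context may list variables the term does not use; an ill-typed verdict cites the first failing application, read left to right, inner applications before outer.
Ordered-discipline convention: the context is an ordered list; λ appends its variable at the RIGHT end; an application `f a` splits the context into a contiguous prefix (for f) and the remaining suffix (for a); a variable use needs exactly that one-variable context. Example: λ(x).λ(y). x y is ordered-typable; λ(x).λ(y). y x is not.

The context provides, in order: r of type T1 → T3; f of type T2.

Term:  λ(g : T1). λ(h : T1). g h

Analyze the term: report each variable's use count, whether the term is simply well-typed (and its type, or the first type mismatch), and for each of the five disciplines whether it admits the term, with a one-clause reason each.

use counts: r=0; f=0; g (bound)=1; h (bound)=1
left-to-right use order: g, h
typing: ill-typed: non-function type T1 applied to an argument
ordered: ✗, the type mismatch rejects it
linear: ✗, not simply typable
affine: ✗, fails simple typing
relevant: ✗, a type mismatch blocks all five
unrestricted: ✗, the type mismatch rejects it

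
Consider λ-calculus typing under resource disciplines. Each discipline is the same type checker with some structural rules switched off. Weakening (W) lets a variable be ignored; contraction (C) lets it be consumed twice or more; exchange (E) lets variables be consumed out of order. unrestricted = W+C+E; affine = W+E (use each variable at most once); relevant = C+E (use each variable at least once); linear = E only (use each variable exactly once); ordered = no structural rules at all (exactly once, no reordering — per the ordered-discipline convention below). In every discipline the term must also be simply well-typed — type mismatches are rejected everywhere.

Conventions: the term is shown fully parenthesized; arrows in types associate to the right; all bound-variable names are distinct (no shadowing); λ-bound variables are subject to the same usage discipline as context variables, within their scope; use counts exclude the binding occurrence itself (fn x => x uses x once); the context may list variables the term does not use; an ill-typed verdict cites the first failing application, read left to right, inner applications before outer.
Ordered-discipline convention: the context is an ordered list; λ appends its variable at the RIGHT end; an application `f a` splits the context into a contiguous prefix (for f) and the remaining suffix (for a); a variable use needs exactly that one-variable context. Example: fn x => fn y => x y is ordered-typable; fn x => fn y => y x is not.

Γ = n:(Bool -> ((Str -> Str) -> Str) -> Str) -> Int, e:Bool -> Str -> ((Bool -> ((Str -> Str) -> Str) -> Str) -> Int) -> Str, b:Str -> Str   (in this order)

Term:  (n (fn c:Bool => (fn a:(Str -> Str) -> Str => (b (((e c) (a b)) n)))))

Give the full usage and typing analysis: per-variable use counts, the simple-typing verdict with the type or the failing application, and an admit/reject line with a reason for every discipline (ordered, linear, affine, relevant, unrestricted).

variable uses: n: 2, e: 1, b: 2, c (λ-bound): 1, a (λ-bound): 1
left-to-right use order: n, b, e, c, a, b, n
typing: well-typed — term : Int
ordered ✗ (needs contraction — n ×2, b ×2)
linear ✗ (needs contraction — n ×2, b ×2)
affine ✗ (needs contraction — n ×2, b ×2)
relevant ✓ (none of n, e, b, c, a goes unused)
unrestricted ✓ (simply typable at Int; W, C, E all held)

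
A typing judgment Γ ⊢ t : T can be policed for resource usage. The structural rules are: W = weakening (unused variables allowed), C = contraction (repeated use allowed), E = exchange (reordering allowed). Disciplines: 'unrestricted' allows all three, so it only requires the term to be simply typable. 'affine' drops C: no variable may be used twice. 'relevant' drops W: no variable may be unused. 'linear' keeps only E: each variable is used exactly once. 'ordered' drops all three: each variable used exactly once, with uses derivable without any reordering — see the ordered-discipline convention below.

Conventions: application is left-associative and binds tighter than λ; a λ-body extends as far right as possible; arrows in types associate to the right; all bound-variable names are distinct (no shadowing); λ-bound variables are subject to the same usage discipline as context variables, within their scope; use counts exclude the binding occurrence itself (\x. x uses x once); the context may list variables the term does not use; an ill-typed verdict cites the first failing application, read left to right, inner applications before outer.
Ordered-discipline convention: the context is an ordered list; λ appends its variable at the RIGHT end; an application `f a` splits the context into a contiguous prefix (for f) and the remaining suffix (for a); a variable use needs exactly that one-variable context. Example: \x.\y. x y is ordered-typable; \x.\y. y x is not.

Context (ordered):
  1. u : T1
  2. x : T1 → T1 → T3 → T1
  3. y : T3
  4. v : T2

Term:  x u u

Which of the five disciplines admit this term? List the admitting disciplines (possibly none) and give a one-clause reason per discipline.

accepted by: unrestricted
use counts: u ×2, x ×1, y ×0, v ×0
uses in reading order: x, u, u
typing: ✓ — T3 → T1
ordered ✗ (needs contraction — u ×2; y, v never used (weakening))
linear ✗ (needs contraction — u ×2; y, v never used (weakening))
affine ✗ (needs contraction — u ×2)
relevant ✗ (y, v never used (weakening))
unrestricted ✓ (type-checks (T3 → T1) and nothing is barred)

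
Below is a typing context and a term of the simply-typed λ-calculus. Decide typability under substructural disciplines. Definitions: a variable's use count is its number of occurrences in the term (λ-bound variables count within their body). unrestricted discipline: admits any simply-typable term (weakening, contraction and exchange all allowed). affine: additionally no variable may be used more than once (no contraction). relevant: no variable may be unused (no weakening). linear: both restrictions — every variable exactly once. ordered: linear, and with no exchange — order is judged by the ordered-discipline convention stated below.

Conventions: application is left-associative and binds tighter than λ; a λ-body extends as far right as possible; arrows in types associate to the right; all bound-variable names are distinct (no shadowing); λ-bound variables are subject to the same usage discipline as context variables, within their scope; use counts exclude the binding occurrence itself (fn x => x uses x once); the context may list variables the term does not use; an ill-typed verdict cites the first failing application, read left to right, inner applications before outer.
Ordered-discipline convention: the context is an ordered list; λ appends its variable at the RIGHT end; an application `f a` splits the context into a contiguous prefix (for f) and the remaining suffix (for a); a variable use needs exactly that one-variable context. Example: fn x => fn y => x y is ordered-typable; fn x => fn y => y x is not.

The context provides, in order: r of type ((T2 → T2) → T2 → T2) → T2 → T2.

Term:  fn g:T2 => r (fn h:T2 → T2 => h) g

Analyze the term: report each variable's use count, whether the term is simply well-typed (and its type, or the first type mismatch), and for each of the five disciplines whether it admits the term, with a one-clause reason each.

use counts: r ×1, g (λ-bound) ×1, h (λ-bound) ×1
use order (left to right): r, h, g
typing: the term checks, with type T2 → T2
ordered ✓ (r, g, h once each; derivable with no W/C/E)
linear ✓ (single use per variable (r, g, h))
affine ✓ (r, g, h: no repeats, contraction unneeded)
relevant ✓ (at least one use each (r, g, h))
unrestricted ✓ (simply typable at T2 → T2; W, C, E all held)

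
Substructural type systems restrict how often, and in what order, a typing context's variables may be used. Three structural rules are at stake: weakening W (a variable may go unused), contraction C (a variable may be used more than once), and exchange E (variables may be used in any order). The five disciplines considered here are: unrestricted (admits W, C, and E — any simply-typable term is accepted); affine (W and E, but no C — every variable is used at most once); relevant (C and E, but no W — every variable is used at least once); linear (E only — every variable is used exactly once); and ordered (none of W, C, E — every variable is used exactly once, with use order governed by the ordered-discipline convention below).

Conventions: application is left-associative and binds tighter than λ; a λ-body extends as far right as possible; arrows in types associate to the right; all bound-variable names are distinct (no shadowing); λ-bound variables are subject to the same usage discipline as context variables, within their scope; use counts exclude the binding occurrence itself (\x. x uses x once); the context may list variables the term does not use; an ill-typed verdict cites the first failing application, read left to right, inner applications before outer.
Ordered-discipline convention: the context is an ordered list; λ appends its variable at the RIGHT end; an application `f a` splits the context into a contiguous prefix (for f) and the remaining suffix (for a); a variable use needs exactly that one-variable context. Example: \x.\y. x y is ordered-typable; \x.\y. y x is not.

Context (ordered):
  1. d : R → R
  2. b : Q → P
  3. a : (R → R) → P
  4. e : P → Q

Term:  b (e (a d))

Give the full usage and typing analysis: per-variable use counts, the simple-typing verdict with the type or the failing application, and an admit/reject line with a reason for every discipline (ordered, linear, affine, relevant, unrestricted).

variable uses: d: 1; b: 1; a: 1; e: 1
uses in reading order: b, e, a, d
typing: the term checks, with type P
ordered ✗ (needs exchange: uses follow b, e, a, d)
linear ✓ (single use per variable (d, b, a, e))
affine ✓ (none of d, b, a, e used more than once)
relevant ✓ (d, b, a, e: all used, weakening unneeded)
unrestricted ✓ (typability at P is all that's needed)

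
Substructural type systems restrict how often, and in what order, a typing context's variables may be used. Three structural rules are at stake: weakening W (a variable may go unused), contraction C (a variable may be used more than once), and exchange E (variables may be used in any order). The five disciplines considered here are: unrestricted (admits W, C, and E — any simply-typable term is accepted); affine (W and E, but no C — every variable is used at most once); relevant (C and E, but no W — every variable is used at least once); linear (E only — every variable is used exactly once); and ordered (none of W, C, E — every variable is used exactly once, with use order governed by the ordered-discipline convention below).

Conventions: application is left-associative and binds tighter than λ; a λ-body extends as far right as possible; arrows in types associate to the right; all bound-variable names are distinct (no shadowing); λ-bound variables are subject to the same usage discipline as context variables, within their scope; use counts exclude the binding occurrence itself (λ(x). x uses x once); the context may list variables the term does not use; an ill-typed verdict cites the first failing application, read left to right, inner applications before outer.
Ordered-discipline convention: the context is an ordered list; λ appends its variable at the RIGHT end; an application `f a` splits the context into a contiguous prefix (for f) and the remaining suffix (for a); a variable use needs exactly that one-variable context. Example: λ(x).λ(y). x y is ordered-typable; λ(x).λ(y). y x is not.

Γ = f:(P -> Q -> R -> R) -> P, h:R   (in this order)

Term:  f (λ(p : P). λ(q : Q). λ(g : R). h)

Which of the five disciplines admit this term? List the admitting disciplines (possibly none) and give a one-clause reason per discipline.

admitted by: affine, unrestricted
use counts: f: 1×, h: 1×, p (bound): 0×, q (bound): 0×, g (bound): 0×
left-to-right use order: f, h
typing: the term checks, with type P
ordered: ✗ — unused: p, q, g — weakening required
linear: ✗ — unused: p, q, g — weakening required
affine: ✓ — at most one use each (f, h, p, q, g)
relevant: ✗ — unused: p, q, g — weakening required
unrestricted: ✓ — simply typable at P; W, C, E all held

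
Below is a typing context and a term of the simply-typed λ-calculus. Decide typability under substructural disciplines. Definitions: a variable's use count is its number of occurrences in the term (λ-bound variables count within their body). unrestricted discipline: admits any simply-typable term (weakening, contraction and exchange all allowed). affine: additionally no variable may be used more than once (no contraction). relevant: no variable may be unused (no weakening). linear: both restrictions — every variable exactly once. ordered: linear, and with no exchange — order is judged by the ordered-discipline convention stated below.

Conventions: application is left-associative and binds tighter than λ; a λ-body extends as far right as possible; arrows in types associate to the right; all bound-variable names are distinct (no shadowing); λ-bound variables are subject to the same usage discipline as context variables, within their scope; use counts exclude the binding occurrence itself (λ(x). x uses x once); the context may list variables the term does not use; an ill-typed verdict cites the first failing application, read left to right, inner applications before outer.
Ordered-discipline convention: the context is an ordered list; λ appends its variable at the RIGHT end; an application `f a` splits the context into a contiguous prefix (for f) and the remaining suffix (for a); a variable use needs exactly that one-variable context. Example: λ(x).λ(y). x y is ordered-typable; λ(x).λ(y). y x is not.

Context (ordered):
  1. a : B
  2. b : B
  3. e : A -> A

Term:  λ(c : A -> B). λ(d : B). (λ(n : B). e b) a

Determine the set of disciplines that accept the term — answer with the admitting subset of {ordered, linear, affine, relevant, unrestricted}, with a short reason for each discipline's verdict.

accepted by: none
usage: a: 1×, b: 1×, e: 1×, c [bound]: 0×, d [bound]: 0×, n [bound]: 0×
order of uses: e, b, a
typing: ill-typed: an application expects A but receives B
ordered: ✗, not simply typable
linear: ✗, fails simple typing
affine: ✗, a type mismatch blocks all five
relevant: ✗, the type mismatch rejects it
unrestricted: ✗, not simply typable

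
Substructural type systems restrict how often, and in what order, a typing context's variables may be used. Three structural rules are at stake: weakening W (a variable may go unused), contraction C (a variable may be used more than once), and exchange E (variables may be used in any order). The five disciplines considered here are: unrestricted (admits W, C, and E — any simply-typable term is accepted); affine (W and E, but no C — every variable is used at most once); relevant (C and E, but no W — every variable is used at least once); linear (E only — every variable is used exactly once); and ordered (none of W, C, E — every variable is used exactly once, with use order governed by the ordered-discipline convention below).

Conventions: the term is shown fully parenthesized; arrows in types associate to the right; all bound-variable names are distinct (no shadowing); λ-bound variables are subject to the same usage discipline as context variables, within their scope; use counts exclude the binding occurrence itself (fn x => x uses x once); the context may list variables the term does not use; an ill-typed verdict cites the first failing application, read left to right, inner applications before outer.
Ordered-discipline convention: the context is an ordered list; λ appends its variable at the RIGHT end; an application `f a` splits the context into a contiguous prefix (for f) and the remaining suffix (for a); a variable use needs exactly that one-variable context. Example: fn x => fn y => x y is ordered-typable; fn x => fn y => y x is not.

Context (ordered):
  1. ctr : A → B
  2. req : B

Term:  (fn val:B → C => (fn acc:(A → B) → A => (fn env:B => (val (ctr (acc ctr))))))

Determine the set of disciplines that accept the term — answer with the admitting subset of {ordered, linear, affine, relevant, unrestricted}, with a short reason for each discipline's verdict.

admitting disciplines: unrestricted
use counts: ctr: 2, req: 0, val (λ-bound): 1, acc (λ-bound): 1, env (λ-bound): 0
uses in reading order: val, ctr, acc, ctr
typing: well-typed at (B → C) → ((A → B) → A) → B → C
ordered ✗ (repeated use of ctr ×2; req, env left unused)
linear ✗ (repeated use of ctr ×2; req, env left unused)
affine ✗ (repeated use of ctr ×2)
relevant ✗ (req, env left unused)
unrestricted ✓ (type-checks ((B → C) → ((A → B) → A) → B → C) and nothing is barred)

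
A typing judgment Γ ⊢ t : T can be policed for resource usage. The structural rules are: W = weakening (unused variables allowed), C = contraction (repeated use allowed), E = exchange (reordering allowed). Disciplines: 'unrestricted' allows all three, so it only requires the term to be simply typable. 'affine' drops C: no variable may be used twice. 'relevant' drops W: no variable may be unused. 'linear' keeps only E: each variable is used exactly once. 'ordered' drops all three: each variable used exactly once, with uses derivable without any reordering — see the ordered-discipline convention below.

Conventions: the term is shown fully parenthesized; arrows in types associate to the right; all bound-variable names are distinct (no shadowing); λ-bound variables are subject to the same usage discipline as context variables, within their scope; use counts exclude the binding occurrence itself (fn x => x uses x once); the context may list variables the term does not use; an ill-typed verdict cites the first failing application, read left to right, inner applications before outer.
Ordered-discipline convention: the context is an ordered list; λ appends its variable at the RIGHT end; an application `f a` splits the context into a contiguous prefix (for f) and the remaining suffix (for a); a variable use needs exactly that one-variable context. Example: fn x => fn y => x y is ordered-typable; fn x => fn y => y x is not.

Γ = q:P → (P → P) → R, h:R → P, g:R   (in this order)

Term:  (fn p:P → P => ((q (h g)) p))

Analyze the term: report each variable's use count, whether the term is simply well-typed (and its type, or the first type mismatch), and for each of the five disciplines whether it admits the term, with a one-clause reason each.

use counts: q ×1; h ×1; g ×1; p (bound) ×1
use order (left to right): q, h, g, p
typing: well-typed at (P → P) → R
ordered ✓ (q, h, g, p once each; derivable with no W/C/E)
linear ✓ (q, h, g, p: one use apiece)
affine ✓ (at most one use each (q, h, g, p))
relevant ✓ (at least one use each (q, h, g, p))
unrestricted ✓ (typability at (P → P) → R is all that's needed)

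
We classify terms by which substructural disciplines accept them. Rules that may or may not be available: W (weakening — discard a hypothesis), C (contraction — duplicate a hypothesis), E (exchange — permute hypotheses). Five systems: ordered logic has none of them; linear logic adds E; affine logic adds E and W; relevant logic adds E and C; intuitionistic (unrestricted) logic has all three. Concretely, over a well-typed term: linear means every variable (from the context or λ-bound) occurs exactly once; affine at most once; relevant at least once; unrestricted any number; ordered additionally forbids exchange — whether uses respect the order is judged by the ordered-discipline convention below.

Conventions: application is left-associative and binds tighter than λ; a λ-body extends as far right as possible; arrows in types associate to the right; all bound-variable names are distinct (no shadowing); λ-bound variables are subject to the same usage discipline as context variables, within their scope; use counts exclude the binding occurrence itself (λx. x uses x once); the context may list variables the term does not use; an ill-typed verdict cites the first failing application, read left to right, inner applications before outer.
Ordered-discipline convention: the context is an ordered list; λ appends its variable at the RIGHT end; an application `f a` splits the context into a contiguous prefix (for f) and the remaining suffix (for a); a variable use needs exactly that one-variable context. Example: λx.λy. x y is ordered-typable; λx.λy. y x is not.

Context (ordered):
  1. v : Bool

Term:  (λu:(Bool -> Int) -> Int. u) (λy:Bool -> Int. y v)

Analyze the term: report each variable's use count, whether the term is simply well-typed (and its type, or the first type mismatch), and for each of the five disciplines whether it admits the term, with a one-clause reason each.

variable uses: v ×1, u (λ-bound) ×1, y (λ-bound) ×1
order of uses: u, y, v
typing: ✓ — (Bool -> Int) -> Int
ordered: ✗, needs exchange: uses follow u, y, v
linear: ✓, each of v, u, y used exactly once
affine: ✓, at most one use each (v, u, y)
relevant: ✓, every one of v, u, y appears
unrestricted: ✓, type-checks ((Bool -> Int) -> Int) and nothing is barred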